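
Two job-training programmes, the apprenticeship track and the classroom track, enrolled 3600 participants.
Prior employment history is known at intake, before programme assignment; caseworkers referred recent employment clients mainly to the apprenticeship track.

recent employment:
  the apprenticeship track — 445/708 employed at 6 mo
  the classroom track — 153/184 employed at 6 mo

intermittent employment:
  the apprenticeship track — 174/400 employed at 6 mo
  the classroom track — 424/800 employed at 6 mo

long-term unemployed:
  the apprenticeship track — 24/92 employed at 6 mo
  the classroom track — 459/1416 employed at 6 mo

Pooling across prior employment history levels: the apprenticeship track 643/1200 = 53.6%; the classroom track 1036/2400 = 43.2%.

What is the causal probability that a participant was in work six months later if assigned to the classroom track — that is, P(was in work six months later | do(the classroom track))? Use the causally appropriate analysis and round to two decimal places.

0.52

The stratified and pooled comparisons disagree (the classroom track wins within each prior employment history; the apprenticeship track wins overall), so the answer turns on the causal role of prior employment history.
Prior employment history satisfies the back-door criterion: it is not a descendant of the programme, and it blocks the spurious path from programme to outcome. Adjusting for it (i.e., using the within-prior employment history rates) gives the causal effect.
Standardising the classroom track to the population prior employment history mix: 0.248·153/184 + 0.333·424/800 + 0.419·459/1416 = 0.518.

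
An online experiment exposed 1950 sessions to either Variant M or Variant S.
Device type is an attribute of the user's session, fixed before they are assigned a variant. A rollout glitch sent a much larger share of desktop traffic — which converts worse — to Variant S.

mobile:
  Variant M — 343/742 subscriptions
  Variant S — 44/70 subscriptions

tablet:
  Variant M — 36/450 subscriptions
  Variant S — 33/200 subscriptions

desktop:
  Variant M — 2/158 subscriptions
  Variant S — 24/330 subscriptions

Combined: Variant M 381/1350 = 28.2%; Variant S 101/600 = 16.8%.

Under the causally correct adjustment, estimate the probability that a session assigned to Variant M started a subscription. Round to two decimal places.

0.22

The stratified and pooled comparisons disagree (Variant S wins within each device type; Variant M wins overall), so the answer turns on the causal role of device type.
Device type differs across variants for reasons unrelated to any effect of the variant itself, and it separately predicts the outcome — a classic confounder. We must compare within device type levels.
Standardising Variant M to the population device type mix: 0.416·343/742 + 0.333·36/450 + 0.250·2/158 = 0.222.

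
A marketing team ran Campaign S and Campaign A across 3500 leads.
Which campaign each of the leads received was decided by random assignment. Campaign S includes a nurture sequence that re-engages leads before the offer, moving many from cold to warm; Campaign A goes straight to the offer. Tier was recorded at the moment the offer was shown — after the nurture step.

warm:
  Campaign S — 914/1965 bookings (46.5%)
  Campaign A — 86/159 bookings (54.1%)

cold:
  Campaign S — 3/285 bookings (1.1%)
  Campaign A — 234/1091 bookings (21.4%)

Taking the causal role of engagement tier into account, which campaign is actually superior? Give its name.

Campaign S

The engagement tier-specific comparison favours Campaign A throughout, but the pooled figures favour Campaign S. The question is whether to condition on engagement tier.
Engagement tier lies on the pathway campaign → engagement tier → outcome, so adjusting for it blocks the indirect effect. For the total causal effect of campaign, use the unadjusted pooled rates.
Pooled: Campaign S 40.8% vs Campaign A 25.6%; Campaign S is higher overall.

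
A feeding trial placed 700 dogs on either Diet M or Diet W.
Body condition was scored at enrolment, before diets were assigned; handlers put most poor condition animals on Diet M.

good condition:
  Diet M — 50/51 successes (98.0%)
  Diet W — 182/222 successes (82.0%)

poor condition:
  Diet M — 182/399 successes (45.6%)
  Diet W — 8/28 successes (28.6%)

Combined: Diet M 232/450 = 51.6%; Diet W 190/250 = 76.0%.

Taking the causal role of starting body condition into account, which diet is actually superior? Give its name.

Diet M

Since starting body condition is a pre-existing factor (not a product of the diet) and it affects the outcome on its own, it is a confounder. The stratified rates, not the pooled rate, identify the causal effect.
Within each level — good condition: 98.0% vs 82.0%; poor condition: 45.6% vs 28.6% — Diet M is higher every time.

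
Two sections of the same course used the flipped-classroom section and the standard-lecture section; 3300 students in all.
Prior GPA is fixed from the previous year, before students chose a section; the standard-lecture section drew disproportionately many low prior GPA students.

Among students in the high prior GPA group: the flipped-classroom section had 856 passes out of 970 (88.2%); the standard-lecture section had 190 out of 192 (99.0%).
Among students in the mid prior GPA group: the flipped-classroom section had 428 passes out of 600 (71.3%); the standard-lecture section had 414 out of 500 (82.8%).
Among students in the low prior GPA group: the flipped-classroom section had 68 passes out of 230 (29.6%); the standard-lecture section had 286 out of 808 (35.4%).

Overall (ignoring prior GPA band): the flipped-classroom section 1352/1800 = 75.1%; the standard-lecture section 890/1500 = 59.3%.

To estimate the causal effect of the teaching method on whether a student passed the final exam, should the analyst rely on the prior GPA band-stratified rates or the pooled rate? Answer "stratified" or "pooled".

stratified

the standard-lecture section is higher inside every prior GPA band stratum but the flipped-classroom section is higher in aggregate. Whether to stratify depends on how prior GPA band relates to the teaching method.
Nothing the teaching method does changes prior GPA band; the imbalance is an allocation artefact. With prior GPA band also predicting the outcome, the pooled figure is confounded, and the within-stratum comparison is the causal one.
Within each level — high prior GPA: 88.2% vs 99.0%; mid prior GPA: 71.3% vs 82.8%; low prior GPA: 29.6% vs 35.4% — the standard-lecture section is higher every time.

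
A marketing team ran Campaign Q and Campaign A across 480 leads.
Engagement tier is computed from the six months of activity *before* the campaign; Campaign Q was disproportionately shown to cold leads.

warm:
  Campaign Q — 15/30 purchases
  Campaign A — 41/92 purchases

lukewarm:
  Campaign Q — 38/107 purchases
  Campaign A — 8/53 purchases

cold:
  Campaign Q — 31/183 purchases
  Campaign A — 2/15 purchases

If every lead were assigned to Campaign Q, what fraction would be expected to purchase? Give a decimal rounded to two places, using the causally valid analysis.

0.32

The stratified and pooled comparisons disagree (Campaign Q wins within each engagement tier; Campaign A wins overall), so the answer turns on the causal role of engagement tier.
The imbalance in engagement tier arose from how leads were allocated, not from anything the campaign did; and engagement tier independently affects the outcome. The pooled gap is confounded — condition on engagement tier.
Standardising Campaign Q to the population engagement tier mix: 0.254·15/30 + 0.333·38/107 + 0.412·31/183 = 0.315.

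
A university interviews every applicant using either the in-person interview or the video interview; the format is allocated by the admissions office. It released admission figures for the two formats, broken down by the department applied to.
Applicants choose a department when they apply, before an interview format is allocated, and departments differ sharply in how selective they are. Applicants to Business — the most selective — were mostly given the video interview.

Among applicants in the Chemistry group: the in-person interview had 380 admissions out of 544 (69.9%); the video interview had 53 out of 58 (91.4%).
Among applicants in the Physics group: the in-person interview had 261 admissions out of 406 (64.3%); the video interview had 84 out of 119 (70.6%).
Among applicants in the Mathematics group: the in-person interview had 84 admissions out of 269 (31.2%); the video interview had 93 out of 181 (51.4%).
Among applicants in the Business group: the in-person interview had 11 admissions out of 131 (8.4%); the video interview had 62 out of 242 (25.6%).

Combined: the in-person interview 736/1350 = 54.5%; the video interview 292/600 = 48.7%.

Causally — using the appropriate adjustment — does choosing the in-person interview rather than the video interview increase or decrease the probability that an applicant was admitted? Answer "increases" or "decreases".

decreases

The imbalance in department arose from how applicants were allocated, not from anything the interview format did; and department independently affects the outcome. The pooled gap is confounded — condition on department.
Within each level — Chemistry: 69.9% vs 91.4%; Physics: 64.3% vs 70.6%; Mathematics: 31.2% vs 51.4%; Business: 8.4% vs 25.6% — the video interview is higher every time.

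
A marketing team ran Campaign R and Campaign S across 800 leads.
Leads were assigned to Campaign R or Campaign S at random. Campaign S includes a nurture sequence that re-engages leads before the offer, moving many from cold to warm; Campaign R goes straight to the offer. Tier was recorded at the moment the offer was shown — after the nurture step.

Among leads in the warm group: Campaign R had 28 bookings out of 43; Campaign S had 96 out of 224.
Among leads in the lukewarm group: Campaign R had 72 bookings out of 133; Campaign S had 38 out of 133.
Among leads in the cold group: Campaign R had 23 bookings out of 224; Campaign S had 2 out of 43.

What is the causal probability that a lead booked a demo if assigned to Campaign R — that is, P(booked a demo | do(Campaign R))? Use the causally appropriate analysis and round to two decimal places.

The engagement tier-specific comparison favours Campaign R throughout, but the pooled figures favour Campaign S. The question is whether to condition on engagement tier.
The distribution of engagement tier is itself part of what the campaign does — it is an intermediate outcome. Holding it fixed would remove that part of the effect; the total effect is the pooled difference.
So P(outcome | do(Campaign R)) is just the pooled rate for Campaign R: 123/400 = 0.307.

0.31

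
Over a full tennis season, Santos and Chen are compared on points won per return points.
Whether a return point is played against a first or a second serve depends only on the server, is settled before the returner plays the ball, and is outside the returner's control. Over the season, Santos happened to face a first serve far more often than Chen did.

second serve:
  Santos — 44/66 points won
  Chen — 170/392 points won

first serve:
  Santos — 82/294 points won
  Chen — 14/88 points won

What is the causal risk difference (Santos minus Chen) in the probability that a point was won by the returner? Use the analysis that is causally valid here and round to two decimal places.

+0.18

Since serve type is a pre-existing factor (not a product of the player) and it affects the outcome on its own, it is a confounder. The stratified rates, not the pooled rate, identify the causal effect.
Adjusting over the population distribution of serve type: 0.545·(0.667−0.434) + 0.455·(0.279−0.159) = +0.182.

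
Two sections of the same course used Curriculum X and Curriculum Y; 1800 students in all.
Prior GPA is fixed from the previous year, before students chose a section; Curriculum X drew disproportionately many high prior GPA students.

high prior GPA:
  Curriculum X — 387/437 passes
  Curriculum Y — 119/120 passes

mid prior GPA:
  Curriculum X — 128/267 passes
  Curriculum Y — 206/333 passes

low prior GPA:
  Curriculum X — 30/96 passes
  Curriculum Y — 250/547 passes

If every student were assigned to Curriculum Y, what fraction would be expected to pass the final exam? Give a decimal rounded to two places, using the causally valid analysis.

0.68

Prior GPA band satisfies the back-door criterion: it is not a descendant of the teaching method, and it blocks the spurious path from teaching method to outcome. Adjusting for it (i.e., using the within-prior GPA band rates) gives the causal effect.
Standardising Curriculum Y to the population prior GPA band mix: 0.309·119/120 + 0.333·206/333 + 0.357·250/547 = 0.676.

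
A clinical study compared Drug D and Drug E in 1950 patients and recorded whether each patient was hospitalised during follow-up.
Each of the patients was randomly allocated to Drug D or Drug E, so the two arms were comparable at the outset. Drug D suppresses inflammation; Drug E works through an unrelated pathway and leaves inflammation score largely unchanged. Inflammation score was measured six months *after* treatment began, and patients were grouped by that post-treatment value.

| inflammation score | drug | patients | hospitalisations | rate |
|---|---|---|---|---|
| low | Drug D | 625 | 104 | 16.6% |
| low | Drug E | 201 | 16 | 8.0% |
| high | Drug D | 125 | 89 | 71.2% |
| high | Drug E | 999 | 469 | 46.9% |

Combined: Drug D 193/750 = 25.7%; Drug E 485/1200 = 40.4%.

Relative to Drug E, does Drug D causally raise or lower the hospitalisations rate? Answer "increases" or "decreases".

The inflammation score-specific comparison favours Drug E throughout, but the pooled figures favour Drug D. The question is whether to condition on inflammation score.
Inflammation score here is a post-treatment variable shaped by the drug; conditioning on it would introduce bias rather than remove it. The overall comparison is the causal one.
Pooled: Drug D 25.7% vs Drug E 40.4%; Drug D is lower overall.

decreases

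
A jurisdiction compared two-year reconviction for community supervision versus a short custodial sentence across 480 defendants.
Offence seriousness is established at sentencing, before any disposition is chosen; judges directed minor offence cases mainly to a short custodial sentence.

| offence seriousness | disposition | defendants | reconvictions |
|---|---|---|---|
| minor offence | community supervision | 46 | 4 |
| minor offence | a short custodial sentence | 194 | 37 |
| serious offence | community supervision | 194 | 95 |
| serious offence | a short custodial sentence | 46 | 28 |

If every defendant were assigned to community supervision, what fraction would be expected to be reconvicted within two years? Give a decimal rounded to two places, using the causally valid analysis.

0.29

Within every offence seriousness level community supervision has the lower rate, yet pooled a short custodial sentence does — Simpson's reversal.
The imbalance in offence seriousness arose from how defendants were allocated, not from anything the disposition did; and offence seriousness independently affects the outcome. The pooled gap is confounded — condition on offence seriousness.
Standardising community supervision to the population offence seriousness mix: 0.500·4/46 + 0.500·95/194 = 0.288.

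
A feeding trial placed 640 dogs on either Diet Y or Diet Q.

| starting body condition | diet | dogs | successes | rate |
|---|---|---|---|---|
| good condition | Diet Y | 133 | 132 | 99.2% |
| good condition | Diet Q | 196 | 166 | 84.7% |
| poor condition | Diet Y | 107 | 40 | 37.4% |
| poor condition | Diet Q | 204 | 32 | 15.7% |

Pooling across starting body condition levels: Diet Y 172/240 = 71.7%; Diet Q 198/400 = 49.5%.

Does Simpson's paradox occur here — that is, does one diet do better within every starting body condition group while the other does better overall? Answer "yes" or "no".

Within each starting body condition level (good condition 99.2% vs 84.7%; poor condition 37.4% vs 15.7%), Diet Y has the higher rate every time. Pooled: 71.7% vs 49.5% — Diet Y has the higher rate overall. They agree.

no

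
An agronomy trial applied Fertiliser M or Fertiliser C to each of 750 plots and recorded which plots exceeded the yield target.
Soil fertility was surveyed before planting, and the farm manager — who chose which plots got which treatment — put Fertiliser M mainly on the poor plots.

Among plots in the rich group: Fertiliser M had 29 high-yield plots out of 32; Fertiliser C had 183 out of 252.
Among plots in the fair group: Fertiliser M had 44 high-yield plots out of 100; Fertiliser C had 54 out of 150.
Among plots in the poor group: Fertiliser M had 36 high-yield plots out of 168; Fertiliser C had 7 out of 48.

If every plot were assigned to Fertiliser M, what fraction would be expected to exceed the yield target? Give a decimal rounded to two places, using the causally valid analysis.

0.55

Soil fertility satisfies the back-door criterion: it is not a descendant of the fertiliser, and it blocks the spurious path from fertiliser to outcome. Adjusting for it (i.e., using the within-soil fertility rates) gives the causal effect.
Standardising Fertiliser M to the population soil fertility mix: 0.379·29/32 + 0.333·44/100 + 0.288·36/168 = 0.552.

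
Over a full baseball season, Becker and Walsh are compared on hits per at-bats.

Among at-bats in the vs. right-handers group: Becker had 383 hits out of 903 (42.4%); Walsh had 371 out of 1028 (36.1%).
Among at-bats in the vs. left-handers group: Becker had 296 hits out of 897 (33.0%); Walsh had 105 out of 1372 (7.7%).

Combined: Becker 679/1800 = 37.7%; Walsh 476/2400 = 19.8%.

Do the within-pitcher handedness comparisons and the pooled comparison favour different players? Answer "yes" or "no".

Within each pitcher handedness level (vs. right-handers 42.4% vs 36.1%; vs. left-handers 33.0% vs 7.7%), Becker has the higher rate every time. Pooled: 37.7% vs 19.8% — Becker has the higher rate overall. They agree.

no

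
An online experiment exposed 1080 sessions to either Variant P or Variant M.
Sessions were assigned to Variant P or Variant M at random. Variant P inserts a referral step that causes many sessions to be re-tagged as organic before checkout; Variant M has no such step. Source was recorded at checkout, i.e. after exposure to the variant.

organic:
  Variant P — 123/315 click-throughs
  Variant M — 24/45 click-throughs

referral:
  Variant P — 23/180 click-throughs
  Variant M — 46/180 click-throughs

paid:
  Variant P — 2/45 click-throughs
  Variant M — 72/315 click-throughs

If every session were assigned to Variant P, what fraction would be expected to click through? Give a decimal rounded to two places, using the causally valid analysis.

Because the variant influences traffic source, traffic source is a post-treatment mediator, not a confounder. Stratifying on it would bias the estimate; the causal effect is the crude pooled difference.
So P(outcome | do(Variant P)) is just the pooled rate for Variant P: 148/540 = 0.274.

0.27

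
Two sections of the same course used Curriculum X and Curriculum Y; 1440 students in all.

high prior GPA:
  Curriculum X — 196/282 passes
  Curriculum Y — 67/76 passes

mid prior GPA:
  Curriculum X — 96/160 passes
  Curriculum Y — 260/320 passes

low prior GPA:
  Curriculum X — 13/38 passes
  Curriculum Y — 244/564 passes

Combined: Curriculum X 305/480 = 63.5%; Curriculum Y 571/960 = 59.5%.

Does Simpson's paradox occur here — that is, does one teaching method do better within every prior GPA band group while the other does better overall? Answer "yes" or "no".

yes

Within each prior GPA band level (high prior GPA 69.5% vs 88.2%; mid prior GPA 60.0% vs 81.2%; low prior GPA 34.2% vs 43.3%), Curriculum Y has the higher rate every time. Pooled: 63.5% vs 59.5% — Curriculum X has the higher rate overall. The two comparisons disagree.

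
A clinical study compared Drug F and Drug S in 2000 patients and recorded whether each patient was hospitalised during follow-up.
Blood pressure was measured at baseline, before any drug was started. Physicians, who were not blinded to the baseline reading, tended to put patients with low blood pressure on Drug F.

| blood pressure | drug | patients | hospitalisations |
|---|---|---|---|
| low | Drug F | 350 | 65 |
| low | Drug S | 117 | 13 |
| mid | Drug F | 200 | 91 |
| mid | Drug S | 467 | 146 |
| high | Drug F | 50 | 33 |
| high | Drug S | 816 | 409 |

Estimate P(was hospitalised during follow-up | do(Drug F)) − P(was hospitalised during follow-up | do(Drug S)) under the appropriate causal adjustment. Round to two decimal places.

The imbalance in blood pressure arose from how patients were allocated, not from anything the drug did; and blood pressure independently affects the outcome. The pooled gap is confounded — condition on blood pressure.
Adjusting over the population distribution of blood pressure: 0.234·(0.186−0.111) + 0.334·(0.455−0.313) + 0.433·(0.660−0.501) = +0.134.

+0.13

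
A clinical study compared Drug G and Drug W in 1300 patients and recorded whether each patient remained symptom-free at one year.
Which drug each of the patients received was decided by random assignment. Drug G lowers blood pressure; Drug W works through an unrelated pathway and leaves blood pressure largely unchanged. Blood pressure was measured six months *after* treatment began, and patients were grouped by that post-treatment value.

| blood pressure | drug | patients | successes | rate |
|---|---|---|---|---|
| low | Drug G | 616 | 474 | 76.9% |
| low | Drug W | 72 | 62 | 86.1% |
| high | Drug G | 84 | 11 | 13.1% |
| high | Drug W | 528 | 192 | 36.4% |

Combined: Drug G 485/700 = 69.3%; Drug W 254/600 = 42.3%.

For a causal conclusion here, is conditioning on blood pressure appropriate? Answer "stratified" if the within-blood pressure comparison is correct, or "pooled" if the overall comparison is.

Within every blood pressure level Drug W has the higher rate, yet pooled Drug G does — Simpson's reversal.
Because the drug influences blood pressure, blood pressure is a post-treatment mediator, not a confounder. Stratifying on it would bias the estimate; the causal effect is the crude pooled difference.
Pooled: Drug G 69.3% vs Drug W 42.3%; Drug G is higher overall.

pooled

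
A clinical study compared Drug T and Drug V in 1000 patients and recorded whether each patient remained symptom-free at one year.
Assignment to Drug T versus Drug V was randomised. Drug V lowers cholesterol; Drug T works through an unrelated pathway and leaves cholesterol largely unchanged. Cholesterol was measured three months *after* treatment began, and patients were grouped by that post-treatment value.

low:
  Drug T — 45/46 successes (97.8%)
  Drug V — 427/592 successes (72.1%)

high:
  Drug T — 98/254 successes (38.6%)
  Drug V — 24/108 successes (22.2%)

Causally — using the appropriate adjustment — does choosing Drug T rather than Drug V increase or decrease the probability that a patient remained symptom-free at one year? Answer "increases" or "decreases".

Drug T is higher inside every cholesterol stratum but Drug V is higher in aggregate. Whether to stratify depends on how cholesterol relates to the drug.
Cholesterol lies on the pathway drug → cholesterol → outcome, so adjusting for it blocks the indirect effect. For the total causal effect of drug, use the unadjusted pooled rates.
Pooled: Drug T 47.7% vs Drug V 64.4%; Drug V is higher overall.

decreases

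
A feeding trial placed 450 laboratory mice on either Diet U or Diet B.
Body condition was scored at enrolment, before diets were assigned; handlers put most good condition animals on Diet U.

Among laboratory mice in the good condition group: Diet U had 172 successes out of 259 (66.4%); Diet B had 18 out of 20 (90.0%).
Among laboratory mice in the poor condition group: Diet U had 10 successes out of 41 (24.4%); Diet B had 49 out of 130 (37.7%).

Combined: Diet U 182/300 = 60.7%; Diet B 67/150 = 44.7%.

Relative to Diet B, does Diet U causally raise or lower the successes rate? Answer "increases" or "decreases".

decreases

Within every starting body condition level Diet B has the higher rate, yet pooled Diet U does — Simpson's reversal.
Nothing the diet does changes starting body condition; the imbalance is an allocation artefact. With starting body condition also predicting the outcome, the pooled figure is confounded, and the within-stratum comparison is the causal one.
Within each level — good condition: 66.4% vs 90.0%; poor condition: 24.4% vs 37.7% — Diet B is higher every time.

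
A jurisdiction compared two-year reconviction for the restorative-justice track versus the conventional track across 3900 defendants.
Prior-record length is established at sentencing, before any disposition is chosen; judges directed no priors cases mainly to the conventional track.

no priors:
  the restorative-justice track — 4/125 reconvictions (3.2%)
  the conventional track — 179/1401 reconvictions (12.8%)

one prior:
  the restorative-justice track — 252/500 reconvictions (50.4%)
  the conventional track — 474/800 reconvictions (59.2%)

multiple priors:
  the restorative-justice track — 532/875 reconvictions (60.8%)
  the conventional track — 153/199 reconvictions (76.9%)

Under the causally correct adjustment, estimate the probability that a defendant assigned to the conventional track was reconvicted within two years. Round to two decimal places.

0.46

Since prior-record length is a pre-existing factor (not a product of the disposition) and it affects the outcome on its own, it is a confounder. The stratified rates, not the pooled rate, identify the causal effect.
Standardising the conventional track to the population prior-record length mix: 0.391·179/1401 + 0.333·474/800 + 0.275·153/199 = 0.459.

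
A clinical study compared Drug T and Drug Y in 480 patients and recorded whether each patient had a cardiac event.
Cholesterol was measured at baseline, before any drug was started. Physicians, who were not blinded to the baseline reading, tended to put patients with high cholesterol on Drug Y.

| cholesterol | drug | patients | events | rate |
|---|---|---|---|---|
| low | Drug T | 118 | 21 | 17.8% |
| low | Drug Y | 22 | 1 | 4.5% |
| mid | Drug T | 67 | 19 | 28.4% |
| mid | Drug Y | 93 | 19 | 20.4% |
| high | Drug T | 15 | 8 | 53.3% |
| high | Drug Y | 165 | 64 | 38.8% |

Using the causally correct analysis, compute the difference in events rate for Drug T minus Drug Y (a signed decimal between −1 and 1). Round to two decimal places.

+0.12

Drug Y is lower inside every cholesterol stratum but Drug T is lower in aggregate. Whether to stratify depends on how cholesterol relates to the drug.
Cholesterol satisfies the back-door criterion: it is not a descendant of the drug, and it blocks the spurious path from drug to outcome. Adjusting for it (i.e., using the within-cholesterol rates) gives the causal effect.
Adjusting over the population distribution of cholesterol: 0.292·(0.178−0.045) + 0.333·(0.284−0.204) + 0.375·(0.533−0.388) = +0.120.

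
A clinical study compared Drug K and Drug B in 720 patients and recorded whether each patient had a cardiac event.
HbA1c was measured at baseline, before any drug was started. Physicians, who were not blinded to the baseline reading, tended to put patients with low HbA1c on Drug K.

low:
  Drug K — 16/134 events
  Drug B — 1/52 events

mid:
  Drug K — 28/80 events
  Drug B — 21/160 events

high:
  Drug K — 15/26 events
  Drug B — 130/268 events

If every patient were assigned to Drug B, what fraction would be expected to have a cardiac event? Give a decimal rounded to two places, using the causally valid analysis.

Within every HbA1c level Drug B has the lower rate, yet pooled Drug K does — Simpson's reversal.
Nothing the drug does changes HbA1c; the imbalance is an allocation artefact. With HbA1c also predicting the outcome, the pooled figure is confounded, and the within-stratum comparison is the causal one.
Standardising Drug B to the population HbA1c mix: 0.258·1/52 + 0.333·21/160 + 0.408·130/268 = 0.247.

0.25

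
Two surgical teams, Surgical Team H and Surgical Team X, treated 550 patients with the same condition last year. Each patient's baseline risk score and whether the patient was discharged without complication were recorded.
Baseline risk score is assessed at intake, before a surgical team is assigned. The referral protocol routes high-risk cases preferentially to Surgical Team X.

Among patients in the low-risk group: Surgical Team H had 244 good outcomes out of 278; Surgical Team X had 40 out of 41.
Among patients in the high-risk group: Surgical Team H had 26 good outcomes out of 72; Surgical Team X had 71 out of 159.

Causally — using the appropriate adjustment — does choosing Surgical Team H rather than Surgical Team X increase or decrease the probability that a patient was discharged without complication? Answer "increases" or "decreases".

decreases

Here baseline risk score is a common cause — it drives both which surgical team a case falls under and the outcome. The crude comparison mixes populations; the stratum-specific rates are the causally relevant ones.
Within each level — low-risk: 87.8% vs 97.6%; high-risk: 36.1% vs 44.7% — Surgical Team X is higher every time.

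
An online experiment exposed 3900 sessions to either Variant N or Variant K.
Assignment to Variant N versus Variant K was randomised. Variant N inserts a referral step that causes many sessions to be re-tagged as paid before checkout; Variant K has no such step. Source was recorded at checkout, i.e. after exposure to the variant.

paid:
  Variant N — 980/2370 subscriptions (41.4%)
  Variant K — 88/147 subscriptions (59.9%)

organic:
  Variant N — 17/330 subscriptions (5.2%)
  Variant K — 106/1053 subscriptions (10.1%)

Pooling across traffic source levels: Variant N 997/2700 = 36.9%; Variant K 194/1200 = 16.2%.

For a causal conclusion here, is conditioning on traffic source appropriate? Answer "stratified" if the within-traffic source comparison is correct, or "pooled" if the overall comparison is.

The stratified and pooled comparisons disagree (Variant K wins within each traffic source; Variant N wins overall), so the answer turns on the causal role of traffic source.
Traffic source lies on the pathway variant → traffic source → outcome, so adjusting for it blocks the indirect effect. For the total causal effect of variant, use the unadjusted pooled rates.
Pooled: Variant N 36.9% vs Variant K 16.2%; Variant N is higher overall.

pooled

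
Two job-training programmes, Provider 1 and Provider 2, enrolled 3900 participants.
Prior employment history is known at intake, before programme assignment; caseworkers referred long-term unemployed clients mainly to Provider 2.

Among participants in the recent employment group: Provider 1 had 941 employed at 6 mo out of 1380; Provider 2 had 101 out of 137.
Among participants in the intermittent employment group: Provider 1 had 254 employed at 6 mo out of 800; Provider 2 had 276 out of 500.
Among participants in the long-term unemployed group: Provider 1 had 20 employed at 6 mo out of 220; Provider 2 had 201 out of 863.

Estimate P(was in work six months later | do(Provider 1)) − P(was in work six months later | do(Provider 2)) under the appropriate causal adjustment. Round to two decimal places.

-0.14

Nothing the programme does changes prior employment history; the imbalance is an allocation artefact. With prior employment history also predicting the outcome, the pooled figure is confounded, and the within-stratum comparison is the causal one.
Adjusting over the population distribution of prior employment history: 0.389·(0.682−0.737) + 0.333·(0.318−0.552) + 0.278·(0.091−0.233) = -0.139.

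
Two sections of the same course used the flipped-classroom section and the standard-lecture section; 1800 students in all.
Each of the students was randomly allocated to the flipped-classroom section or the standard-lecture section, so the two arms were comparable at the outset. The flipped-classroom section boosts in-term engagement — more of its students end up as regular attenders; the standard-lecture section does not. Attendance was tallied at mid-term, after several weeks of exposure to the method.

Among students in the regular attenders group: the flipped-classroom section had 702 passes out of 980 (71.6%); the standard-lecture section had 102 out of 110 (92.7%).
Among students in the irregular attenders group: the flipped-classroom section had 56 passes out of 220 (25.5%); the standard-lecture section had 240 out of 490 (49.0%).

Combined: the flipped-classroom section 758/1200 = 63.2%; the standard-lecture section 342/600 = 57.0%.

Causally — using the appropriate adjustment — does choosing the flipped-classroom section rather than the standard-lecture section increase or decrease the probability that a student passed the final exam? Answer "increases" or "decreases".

Mid-term attendance lies on the pathway teaching method → mid-term attendance → outcome, so adjusting for it blocks the indirect effect. For the total causal effect of teaching method, use the unadjusted pooled rates.
Pooled: the flipped-classroom section 63.2% vs the standard-lecture section 57.0%; the flipped-classroom section is higher overall.

increases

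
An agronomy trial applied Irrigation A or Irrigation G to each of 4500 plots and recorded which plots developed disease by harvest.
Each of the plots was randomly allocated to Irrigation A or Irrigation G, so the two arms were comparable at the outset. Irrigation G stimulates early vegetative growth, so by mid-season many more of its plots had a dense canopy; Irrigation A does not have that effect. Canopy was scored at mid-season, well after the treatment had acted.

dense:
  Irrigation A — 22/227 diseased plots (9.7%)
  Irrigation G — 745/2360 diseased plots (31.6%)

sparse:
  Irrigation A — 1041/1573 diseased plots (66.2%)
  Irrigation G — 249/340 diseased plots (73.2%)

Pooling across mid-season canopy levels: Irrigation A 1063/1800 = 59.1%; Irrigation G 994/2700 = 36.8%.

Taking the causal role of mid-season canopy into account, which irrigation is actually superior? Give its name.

Within every mid-season canopy level Irrigation A has the lower rate, yet pooled Irrigation G does — Simpson's reversal.
Because the irrigation influences mid-season canopy, mid-season canopy is a post-treatment mediator, not a confounder. Stratifying on it would bias the estimate; the causal effect is the crude pooled difference.
Pooled: Irrigation A 59.1% vs Irrigation G 36.8%; Irrigation G is lower overall.

Irrigation G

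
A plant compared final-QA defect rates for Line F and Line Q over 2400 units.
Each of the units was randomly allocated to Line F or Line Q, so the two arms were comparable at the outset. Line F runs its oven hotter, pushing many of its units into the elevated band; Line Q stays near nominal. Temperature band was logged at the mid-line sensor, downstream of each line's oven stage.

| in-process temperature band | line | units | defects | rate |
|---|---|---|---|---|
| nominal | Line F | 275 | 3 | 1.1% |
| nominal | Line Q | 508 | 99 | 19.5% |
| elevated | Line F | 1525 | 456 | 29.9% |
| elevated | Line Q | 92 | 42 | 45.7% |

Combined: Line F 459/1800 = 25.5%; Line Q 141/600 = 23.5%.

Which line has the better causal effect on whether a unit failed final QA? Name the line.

Line Q

In-process temperature band lies on the pathway line → in-process temperature band → outcome, so adjusting for it blocks the indirect effect. For the total causal effect of line, use the unadjusted pooled rates.
Pooled: Line F 25.5% vs Line Q 23.5%; Line Q is lower overall.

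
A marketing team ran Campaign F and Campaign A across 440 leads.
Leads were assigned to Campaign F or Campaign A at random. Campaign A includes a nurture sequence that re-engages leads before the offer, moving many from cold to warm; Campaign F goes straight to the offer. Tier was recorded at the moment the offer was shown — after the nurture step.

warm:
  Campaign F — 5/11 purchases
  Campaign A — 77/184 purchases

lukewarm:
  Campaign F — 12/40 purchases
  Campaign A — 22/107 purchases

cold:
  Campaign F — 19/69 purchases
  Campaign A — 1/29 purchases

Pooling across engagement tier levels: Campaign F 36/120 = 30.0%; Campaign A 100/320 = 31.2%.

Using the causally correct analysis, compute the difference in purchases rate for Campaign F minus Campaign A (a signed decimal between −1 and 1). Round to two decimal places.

The engagement tier-specific comparison favours Campaign F throughout, but the pooled figures favour Campaign A. The question is whether to condition on engagement tier.
Because the campaign influences engagement tier, engagement tier is a post-treatment mediator, not a confounder. Stratifying on it would bias the estimate; the causal effect is the crude pooled difference.
The causal difference is the pooled difference: 0.300 − 0.312 = -0.013.

-0.01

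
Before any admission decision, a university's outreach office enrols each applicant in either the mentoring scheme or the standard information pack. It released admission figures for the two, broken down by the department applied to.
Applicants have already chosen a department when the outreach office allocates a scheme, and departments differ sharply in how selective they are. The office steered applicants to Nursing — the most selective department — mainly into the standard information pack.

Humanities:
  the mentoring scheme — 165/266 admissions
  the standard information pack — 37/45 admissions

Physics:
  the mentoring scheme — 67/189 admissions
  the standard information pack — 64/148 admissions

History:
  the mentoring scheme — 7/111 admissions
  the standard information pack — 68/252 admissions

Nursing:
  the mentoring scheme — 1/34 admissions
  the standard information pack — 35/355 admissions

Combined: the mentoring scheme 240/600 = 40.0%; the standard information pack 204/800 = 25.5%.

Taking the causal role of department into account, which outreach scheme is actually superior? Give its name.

the standard information pack

The department-specific comparison favours the standard information pack throughout, but the pooled figures favour the mentoring scheme. The question is whether to condition on department.
Here department is a common cause — it drives both which outreach scheme a case falls under and the outcome. The crude comparison mixes populations; the stratum-specific rates are the causally relevant ones.
Within each level — Humanities: 62.0% vs 82.2%; Physics: 35.4% vs 43.2%; History: 6.3% vs 27.0%; Nursing: 2.9% vs 9.9% — the standard information pack is higher every time.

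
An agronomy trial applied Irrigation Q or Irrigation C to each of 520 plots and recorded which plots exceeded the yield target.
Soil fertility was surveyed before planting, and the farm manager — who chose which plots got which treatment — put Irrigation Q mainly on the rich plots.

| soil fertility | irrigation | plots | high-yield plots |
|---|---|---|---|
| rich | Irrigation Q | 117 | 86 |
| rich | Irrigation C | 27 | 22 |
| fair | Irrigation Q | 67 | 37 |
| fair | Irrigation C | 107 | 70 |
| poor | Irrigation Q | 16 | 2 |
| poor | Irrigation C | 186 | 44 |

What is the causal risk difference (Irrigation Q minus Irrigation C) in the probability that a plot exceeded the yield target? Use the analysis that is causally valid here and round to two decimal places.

-0.10

Within every soil fertility level Irrigation C has the higher rate, yet pooled Irrigation Q does — Simpson's reversal.
Since soil fertility is a pre-existing factor (not a product of the irrigation) and it affects the outcome on its own, it is a confounder. The stratified rates, not the pooled rate, identify the causal effect.
Adjusting over the population distribution of soil fertility: 0.277·(0.735−0.815) + 0.335·(0.552−0.654) + 0.388·(0.125−0.237) = -0.100.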